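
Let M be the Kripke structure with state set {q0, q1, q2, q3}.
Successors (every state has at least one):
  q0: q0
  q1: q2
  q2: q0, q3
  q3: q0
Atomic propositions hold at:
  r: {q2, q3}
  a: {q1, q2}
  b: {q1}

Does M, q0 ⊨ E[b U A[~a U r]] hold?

Sat(~a) = {q0, q3}
A[~a U r]: least fixpoint, start Z0 = Sat(r) = {q2, q3}, add states in Sat(~a) with every successor in Z. Already a fixed point.
Sat(A[~a U r]) = {q2, q3}
E[b U A[~a U r]]: least fixpoint, start Z0 = Sat(A[~a U r]) = {q2, q3}, add states in Sat(b) with some successor in Z. Z1 = {q1, q2, q3}; fixed.
Sat(E[b U A[~a U r]]) = {q1, q2, q3}
q0 ∉ Sat(E[b U A[~a U r]]) = {q1, q2, q3}, so the formula does not hold at q0.

No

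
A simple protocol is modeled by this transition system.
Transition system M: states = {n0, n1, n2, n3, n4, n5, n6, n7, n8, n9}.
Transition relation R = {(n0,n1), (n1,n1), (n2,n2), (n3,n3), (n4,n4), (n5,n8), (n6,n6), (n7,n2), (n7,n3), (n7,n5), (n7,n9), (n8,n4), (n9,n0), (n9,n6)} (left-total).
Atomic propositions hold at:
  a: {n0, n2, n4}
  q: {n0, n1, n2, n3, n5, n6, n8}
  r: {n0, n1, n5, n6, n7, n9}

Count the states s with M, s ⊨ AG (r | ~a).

Sat(~a) = {n1, n3, n5, n6, n7, n8, n9}
Sat(r | ~a) = {n0, n1, n3, n5, n6, n7, n8, n9}
AG (r | ~a): greatest fixpoint, start Z0 = {n0, n1, n3, n5, n6, n7, n8, n9}, keep only states in Sat with every successor in Z. Z1 = {n0, n1, n3, n5, n6, n9}; Z2 = {n0, n1, n3, n6, n9}; fixed.
Sat(AG (r | ~a)) = {n0, n1, n3, n6, n9}
|Sat(AG (r | ~a))| = |{n0, n1, n3, n6, n9}| = 5.

5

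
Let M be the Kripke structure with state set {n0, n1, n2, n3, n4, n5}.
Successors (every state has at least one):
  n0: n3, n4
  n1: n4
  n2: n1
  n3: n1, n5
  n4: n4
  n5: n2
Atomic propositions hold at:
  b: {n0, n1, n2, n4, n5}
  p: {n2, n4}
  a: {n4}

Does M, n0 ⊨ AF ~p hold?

Sat(~p) = {n0, n1, n3, n5}
AF ~p: least fixpoint, start Z0 = {n0, n1, n3, n5}, add states with every successor in Z. Z1 = {n0, n1, n2, n3, n5}; fixed.
Sat(AF ~p) = {n0, n1, n2, n3, n5}
n0 ∈ Sat(AF ~p) = {n0, n1, n2, n3, n5}, so the formula holds at n0.

Yes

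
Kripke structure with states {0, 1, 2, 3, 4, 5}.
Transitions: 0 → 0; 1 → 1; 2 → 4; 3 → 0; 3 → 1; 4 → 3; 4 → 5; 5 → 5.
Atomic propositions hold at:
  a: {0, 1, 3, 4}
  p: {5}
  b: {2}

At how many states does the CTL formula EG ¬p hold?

5

Sat(¬p) = {0, 1, 2, 3, 4}
EG ¬p: greatest fixpoint, start Z0 = {0, 1, 2, 3, 4}, keep only states in Sat with some successor in Z. Already a fixed point.
Sat(EG ¬p) = {0, 1, 2, 3, 4}
|Sat(EG ¬p)| = |{0, 1, 2, 3, 4}| = 5.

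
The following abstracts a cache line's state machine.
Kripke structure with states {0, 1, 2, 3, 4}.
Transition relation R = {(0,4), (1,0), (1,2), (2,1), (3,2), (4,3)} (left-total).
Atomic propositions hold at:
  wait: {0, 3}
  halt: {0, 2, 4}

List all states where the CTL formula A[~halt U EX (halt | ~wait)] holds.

Sat(~halt) = {1, 3}
Sat(~wait) = {1, 2, 4}
Sat(halt | ~wait) = {0, 1, 2, 4}
Sat(EX (halt | ~wait)) = {s : some successor in {0, 1, 2, 4}} = {0, 1, 2, 3}
A[~halt U EX (halt | ~wait)]: least fixpoint, start Z0 = Sat(EX (halt | ~wait)) = {0, 1, 2, 3}, add states in Sat(~halt) with every successor in Z. Already a fixed point.
Sat(A[~halt U EX (halt | ~wait)]) = {0, 1, 2, 3}

{0, 1, 2, 3}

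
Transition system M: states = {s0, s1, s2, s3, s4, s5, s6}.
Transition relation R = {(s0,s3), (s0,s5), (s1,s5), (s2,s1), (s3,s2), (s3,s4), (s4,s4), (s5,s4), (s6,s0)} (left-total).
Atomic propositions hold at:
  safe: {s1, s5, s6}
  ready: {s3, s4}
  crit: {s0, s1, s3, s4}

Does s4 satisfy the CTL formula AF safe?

AF safe: least fixpoint, start Z0 = {s1, s5, s6}, add states with every successor in Z. Z1 = {s1, s2, s5, s6}; fixed.
Sat(AF safe) = {s1, s2, s5, s6}
s4 ∉ Sat(AF safe) = {s1, s2, s5, s6}, so the formula does not hold at s4.

No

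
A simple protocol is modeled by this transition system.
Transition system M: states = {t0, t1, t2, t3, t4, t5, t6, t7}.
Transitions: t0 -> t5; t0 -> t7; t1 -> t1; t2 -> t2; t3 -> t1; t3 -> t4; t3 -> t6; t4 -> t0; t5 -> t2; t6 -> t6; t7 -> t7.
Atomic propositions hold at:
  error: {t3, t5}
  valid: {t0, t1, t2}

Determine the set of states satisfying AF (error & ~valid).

Sat(~valid) = {t3, t4, t5, t6, t7}
Sat(error & ~valid) = {t3, t5}
AF (error & ~valid): least fixpoint, start Z0 = {t3, t5}, add states with every successor in Z. Already a fixed point.
Sat(AF (error & ~valid)) = {t3, t5}

{t3, t5}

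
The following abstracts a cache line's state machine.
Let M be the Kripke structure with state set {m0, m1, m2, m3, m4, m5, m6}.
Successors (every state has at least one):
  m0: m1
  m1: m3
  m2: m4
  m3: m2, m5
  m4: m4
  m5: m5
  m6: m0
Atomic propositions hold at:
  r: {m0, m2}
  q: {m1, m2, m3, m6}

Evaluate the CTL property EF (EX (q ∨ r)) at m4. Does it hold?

Sat(q ∨ r) = {m0, m1, m2, m3, m6}
Sat(EX (q ∨ r)) = {s : some successor in {m0, m1, m2, m3, m6}} = {m0, m1, m3, m6}
EF (EX (q ∨ r)): least fixpoint, start Z0 = {m0, m1, m3, m6}, add states with some successor in Z. Already a fixed point.
Sat(EF (EX (q ∨ r))) = {m0, m1, m3, m6}
m4 ∉ Sat(EF (EX (q ∨ r))) = {m0, m1, m3, m6}, so the formula does not hold at m4.

No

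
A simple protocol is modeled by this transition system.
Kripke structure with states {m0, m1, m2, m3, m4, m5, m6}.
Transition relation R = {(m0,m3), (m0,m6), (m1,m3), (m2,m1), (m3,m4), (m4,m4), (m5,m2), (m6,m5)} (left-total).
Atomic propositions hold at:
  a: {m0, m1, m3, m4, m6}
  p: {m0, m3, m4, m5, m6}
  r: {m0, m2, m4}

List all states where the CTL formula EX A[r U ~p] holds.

Sat(~p) = {m1, m2}
A[r U ~p]: least fixpoint, start Z0 = Sat(~p) = {m1, m2}, add states in Sat(r) with every successor in Z. Already a fixed point.
Sat(A[r U ~p]) = {m1, m2}
Sat(EX A[r U ~p]) = {s : some successor in {m1, m2}} = {m2, m5}

{m2, m5}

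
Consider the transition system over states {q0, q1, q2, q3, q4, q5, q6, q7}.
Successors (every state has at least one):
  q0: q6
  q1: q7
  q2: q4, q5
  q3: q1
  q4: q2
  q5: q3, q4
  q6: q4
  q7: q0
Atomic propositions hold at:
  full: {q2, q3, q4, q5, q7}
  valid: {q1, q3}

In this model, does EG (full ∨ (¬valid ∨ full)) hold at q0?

Sat(¬valid) = {q0, q2, q4, q5, q6, q7}
Sat(¬valid ∨ full) = {q0, q2, q3, q4, q5, q6, q7}
Sat(full ∨ (¬valid ∨ full)) = {q0, q2, q3, q4, q5, q6, q7}
EG (full ∨ (¬valid ∨ full)): greatest fixpoint, start Z0 = {q0, q2, q3, q4, q5, q6, q7}, keep only states in Sat with some successor in Z. Z1 = {q0, q2, q4, q5, q6, q7}; fixed.
Sat(EG (full ∨ (¬valid ∨ full))) = {q0, q2, q4, q5, q6, q7}
q0 ∈ Sat(EG (full ∨ (¬valid ∨ full))) = {q0, q2, q4, q5, q6, q7}, so the formula holds at q0.

Yes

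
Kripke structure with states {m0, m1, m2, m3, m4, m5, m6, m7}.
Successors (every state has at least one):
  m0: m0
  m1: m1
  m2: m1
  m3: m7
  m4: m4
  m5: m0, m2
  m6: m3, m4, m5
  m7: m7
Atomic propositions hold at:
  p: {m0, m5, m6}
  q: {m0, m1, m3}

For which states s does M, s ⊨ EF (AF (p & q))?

Sat(p & q) = {m0}
AF (p & q): least fixpoint, start Z0 = {m0}, add states with every successor in Z. Already a fixed point.
Sat(AF (p & q)) = {m0}
EF (AF (p & q)): least fixpoint, start Z0 = {m0}, add states with some successor in Z. Z1 = {m0, m5}; Z2 = {m0, m5, m6}; fixed.
Sat(EF (AF (p & q))) = {m0, m5, m6}

{m0, m5, m6}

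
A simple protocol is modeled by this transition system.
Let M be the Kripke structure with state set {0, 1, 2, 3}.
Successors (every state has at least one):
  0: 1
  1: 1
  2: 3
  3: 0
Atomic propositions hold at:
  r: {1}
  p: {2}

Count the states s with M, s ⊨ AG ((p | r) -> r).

Sat(p | r) = {1, 2}
Sat((p | r) -> r) = {0, 1, 3}
AG ((p | r) -> r): greatest fixpoint, start Z0 = {0, 1, 3}, keep only states in Sat with every successor in Z. Already a fixed point.
Sat(AG ((p | r) -> r)) = {0, 1, 3}
|Sat(AG ((p | r) -> r))| = |{0, 1, 3}| = 3.

3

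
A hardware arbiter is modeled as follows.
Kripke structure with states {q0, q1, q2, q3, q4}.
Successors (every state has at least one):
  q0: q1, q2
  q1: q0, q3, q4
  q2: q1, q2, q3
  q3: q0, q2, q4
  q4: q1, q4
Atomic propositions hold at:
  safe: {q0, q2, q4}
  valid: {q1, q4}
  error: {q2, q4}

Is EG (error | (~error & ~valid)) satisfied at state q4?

Yes

Sat(~error) = {q0, q1, q3}
Sat(~valid) = {q0, q2, q3}
Sat(~error & ~valid) = {q0, q3}
Sat(error | (~error & ~valid)) = {q0, q2, q3, q4}
EG (error | (~error & ~valid)): greatest fixpoint, start Z0 = {q0, q2, q3, q4}, keep only states in Sat with some successor in Z. Already a fixed point.
Sat(EG (error | (~error & ~valid))) = {q0, q2, q3, q4}
q4 ∈ Sat(EG (error | (~error & ~valid))) = {q0, q2, q3, q4}, so the formula holds at q4.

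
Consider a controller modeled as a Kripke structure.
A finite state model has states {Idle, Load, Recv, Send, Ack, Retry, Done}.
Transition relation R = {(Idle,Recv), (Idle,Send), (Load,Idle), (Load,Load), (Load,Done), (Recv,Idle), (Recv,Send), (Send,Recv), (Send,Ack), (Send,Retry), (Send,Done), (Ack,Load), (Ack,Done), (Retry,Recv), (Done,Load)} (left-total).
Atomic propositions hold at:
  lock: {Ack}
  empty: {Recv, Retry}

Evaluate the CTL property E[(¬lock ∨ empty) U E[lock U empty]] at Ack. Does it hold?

No

Sat(¬lock) = {Idle, Load, Recv, Send, Retry, Done}
Sat(¬lock ∨ empty) = {Idle, Load, Recv, Send, Retry, Done}
E[lock U empty]: least fixpoint, start Z0 = Sat(empty) = {Recv, Retry}, add states in Sat(lock) with some successor in Z. Already a fixed point.
Sat(E[lock U empty]) = {Recv, Retry}
E[(¬lock ∨ empty) U E[lock U empty]]: least fixpoint, start Z0 = Sat(E[lock U empty]) = {Recv, Retry}, add states in Sat(¬lock ∨ empty) with some successor in Z. Z1 = {Idle, Recv, Send, Retry}; Z2 = {Idle, Load, Recv, Send, Retry}; Z3 = {Idle, Load, Recv, Send, Retry, Done}; fixed.
Sat(E[(¬lock ∨ empty) U E[lock U empty]]) = {Idle, Load, Recv, Send, Retry, Done}
Ack ∉ Sat(E[(¬lock ∨ empty) U E[lock U empty]]) = {Idle, Load, Recv, Send, Retry, Done}, so the formula does not hold at Ack.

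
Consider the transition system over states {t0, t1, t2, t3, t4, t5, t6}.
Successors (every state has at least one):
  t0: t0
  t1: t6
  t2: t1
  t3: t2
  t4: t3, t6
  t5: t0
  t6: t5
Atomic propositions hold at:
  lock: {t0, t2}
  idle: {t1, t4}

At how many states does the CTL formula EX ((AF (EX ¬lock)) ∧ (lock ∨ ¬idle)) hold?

3

Sat(¬lock) = {t1, t3, t4, t5, t6}
Sat(EX ¬lock) = {s : some successor in {t1, t3, t4, t5, t6}} = {t1, t2, t4, t6}
AF (EX ¬lock): least fixpoint, start Z0 = {t1, t2, t4, t6}, add states with every successor in Z. Z1 = {t1, t2, t3, t4, t6}; fixed.
Sat(AF (EX ¬lock)) = {t1, t2, t3, t4, t6}
Sat(¬idle) = {t0, t2, t3, t5, t6}
Sat(lock ∨ ¬idle) = {t0, t2, t3, t5, t6}
Sat((AF (EX ¬lock)) ∧ (lock ∨ ¬idle)) = {t2, t3, t6}
Sat(EX ((AF (EX ¬lock)) ∧ (lock ∨ ¬idle))) = {s : some successor in {t2, t3, t6}} = {t1, t3, t4}
|Sat(EX ((AF (EX ¬lock)) ∧ (lock ∨ ¬idle)))| = |{t1, t3, t4}| = 3.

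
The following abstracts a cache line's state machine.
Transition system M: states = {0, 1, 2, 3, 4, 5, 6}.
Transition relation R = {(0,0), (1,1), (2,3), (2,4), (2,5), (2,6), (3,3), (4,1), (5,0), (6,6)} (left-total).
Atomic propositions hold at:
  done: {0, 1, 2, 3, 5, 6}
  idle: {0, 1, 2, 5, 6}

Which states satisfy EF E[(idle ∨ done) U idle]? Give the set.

Sat(idle ∨ done) = {0, 1, 2, 3, 5, 6}
E[(idle ∨ done) U idle]: least fixpoint, start Z0 = Sat(idle) = {0, 1, 2, 5, 6}, add states in Sat(idle ∨ done) with some successor in Z. Already a fixed point.
Sat(E[(idle ∨ done) U idle]) = {0, 1, 2, 5, 6}
EF E[(idle ∨ done) U idle]: least fixpoint, start Z0 = {0, 1, 2, 5, 6}, add states with some successor in Z. Z1 = {0, 1, 2, 4, 5, 6}; fixed.
Sat(EF E[(idle ∨ done) U idle]) = {0, 1, 2, 4, 5, 6}

{0, 1, 2, 4, 5, 6}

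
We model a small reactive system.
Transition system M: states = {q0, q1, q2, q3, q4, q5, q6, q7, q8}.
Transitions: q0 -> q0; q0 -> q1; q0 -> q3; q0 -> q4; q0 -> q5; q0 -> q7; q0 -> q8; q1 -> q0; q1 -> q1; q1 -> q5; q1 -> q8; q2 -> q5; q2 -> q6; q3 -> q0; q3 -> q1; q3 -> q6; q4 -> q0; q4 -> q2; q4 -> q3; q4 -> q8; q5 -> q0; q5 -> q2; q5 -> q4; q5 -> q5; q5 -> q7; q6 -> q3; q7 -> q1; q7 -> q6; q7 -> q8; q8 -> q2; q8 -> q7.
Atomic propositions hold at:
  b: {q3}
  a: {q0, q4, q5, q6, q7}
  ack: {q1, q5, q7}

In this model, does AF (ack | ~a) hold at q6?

Sat(~a) = {q1, q2, q3, q8}
Sat(ack | ~a) = {q1, q2, q3, q5, q7, q8}
AF (ack | ~a): least fixpoint, start Z0 = {q1, q2, q3, q5, q7, q8}, add states with every successor in Z. Z1 = {q1, q2, q3, q5, q6, q7, q8}; fixed.
Sat(AF (ack | ~a)) = {q1, q2, q3, q5, q6, q7, q8}
q6 ∈ Sat(AF (ack | ~a)) = {q1, q2, q3, q5, q6, q7, q8}, so the formula holds at q6.

Yes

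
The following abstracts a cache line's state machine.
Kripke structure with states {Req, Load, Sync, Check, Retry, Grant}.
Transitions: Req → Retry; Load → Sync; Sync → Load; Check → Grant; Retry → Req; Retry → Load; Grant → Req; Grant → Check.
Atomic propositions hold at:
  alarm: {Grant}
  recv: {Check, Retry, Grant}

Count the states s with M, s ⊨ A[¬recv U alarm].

1

Sat(¬recv) = {Req, Load, Sync}
A[¬recv U alarm]: least fixpoint, start Z0 = Sat(alarm) = {Grant}, add states in Sat(¬recv) with every successor in Z. Already a fixed point.
Sat(A[¬recv U alarm]) = {Grant}
|Sat(A[¬recv U alarm])| = |{Grant}| = 1.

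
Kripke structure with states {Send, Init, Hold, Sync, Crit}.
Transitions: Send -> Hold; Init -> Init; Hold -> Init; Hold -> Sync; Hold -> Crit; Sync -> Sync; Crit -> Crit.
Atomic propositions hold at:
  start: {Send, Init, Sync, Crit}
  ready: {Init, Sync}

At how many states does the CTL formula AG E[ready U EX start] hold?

Sat(EX start) = {s : some successor in {Send, Init, Sync, Crit}} = {Init, Hold, Sync, Crit}
E[ready U EX start]: least fixpoint, start Z0 = Sat(EX start) = {Init, Hold, Sync, Crit}, add states in Sat(ready) with some successor in Z. Already a fixed point.
Sat(E[ready U EX start]) = {Init, Hold, Sync, Crit}
AG E[ready U EX start]: greatest fixpoint, start Z0 = {Init, Hold, Sync, Crit}, keep only states in Sat with every successor in Z. Already a fixed point.
Sat(AG E[ready U EX start]) = {Init, Hold, Sync, Crit}
|Sat(AG E[ready U EX start])| = |{Init, Hold, Sync, Crit}| = 4.

4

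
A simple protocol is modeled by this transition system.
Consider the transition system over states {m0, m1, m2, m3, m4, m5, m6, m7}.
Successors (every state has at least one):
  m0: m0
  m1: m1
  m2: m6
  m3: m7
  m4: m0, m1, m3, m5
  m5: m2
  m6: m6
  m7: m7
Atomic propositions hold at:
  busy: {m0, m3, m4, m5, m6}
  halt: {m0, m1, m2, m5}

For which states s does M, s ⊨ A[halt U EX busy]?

{m0, m2, m4, m5, m6}

Sat(EX busy) = {s : some successor in {m0, m3, m4, m5, m6}} = {m0, m2, m4, m6}
A[halt U EX busy]: least fixpoint, start Z0 = Sat(EX busy) = {m0, m2, m4, m6}, add states in Sat(halt) with every successor in Z. Z1 = {m0, m2, m4, m5, m6}; fixed.
Sat(A[halt U EX busy]) = {m0, m2, m4, m5, m6}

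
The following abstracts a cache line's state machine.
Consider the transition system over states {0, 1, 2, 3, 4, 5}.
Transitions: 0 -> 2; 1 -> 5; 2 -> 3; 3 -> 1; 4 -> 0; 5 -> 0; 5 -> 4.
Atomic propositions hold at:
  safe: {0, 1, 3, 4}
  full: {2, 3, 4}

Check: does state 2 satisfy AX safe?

Sat(AX safe) = {s : every successor in {0, 1, 3, 4}} = {2, 3, 4, 5}
2 ∈ Sat(AX safe) = {2, 3, 4, 5}, so the formula holds at 2.

Yes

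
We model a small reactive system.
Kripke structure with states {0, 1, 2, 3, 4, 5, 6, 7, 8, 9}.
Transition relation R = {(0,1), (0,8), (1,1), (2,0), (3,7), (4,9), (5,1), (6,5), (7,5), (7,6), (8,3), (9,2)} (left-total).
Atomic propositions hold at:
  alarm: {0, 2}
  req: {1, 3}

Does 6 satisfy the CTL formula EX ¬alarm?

Sat(¬alarm) = {1, 3, 4, 5, 6, 7, 8, 9}
Sat(EX ¬alarm) = {s : some successor in {1, 3, 4, 5, 6, 7, 8, 9}} = {0, 1, 3, 4, 5, 6, 7, 8}
6 ∈ Sat(EX ¬alarm) = {0, 1, 3, 4, 5, 6, 7, 8}, so the formula holds at 6.

Yes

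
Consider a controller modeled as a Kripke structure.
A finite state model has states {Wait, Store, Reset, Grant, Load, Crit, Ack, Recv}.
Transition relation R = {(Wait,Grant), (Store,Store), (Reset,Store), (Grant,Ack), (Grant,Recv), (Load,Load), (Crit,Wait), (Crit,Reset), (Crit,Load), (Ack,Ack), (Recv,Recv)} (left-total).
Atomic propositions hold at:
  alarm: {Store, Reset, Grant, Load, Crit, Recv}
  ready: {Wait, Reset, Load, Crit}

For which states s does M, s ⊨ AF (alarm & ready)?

Sat(alarm & ready) = {Reset, Load, Crit}
AF (alarm & ready): least fixpoint, start Z0 = {Reset, Load, Crit}, add states with every successor in Z. Already a fixed point.
Sat(AF (alarm & ready)) = {Reset, Load, Crit}

{Reset, Load, Crit}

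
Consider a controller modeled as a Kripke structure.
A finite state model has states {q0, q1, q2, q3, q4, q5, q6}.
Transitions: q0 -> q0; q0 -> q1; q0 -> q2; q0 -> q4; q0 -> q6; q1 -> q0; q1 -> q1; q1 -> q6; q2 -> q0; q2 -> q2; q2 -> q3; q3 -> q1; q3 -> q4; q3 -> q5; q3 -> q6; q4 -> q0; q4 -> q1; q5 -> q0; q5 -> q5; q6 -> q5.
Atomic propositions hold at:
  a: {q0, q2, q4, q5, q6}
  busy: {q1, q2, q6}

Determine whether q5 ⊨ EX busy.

Sat(EX busy) = {s : some successor in {q1, q2, q6}} = {q0, q1, q2, q3, q4}
q5 ∉ Sat(EX busy) = {q0, q1, q2, q3, q4}, so the formula does not hold at q5.

No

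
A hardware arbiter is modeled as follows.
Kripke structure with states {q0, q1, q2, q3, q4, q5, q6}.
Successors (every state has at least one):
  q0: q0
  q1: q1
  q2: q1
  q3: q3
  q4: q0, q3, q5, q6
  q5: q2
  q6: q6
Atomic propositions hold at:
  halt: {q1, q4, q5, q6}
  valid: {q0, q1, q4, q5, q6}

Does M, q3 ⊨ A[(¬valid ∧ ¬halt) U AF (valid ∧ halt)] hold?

No

Sat(¬valid) = {q2, q3}
Sat(¬halt) = {q0, q2, q3}
Sat(¬valid ∧ ¬halt) = {q2, q3}
Sat(valid ∧ halt) = {q1, q4, q5, q6}
AF (valid ∧ halt): least fixpoint, start Z0 = {q1, q4, q5, q6}, add states with every successor in Z. Z1 = {q1, q2, q4, q5, q6}; fixed.
Sat(AF (valid ∧ halt)) = {q1, q2, q4, q5, q6}
A[(¬valid ∧ ¬halt) U AF (valid ∧ halt)]: least fixpoint, start Z0 = Sat(AF (valid ∧ halt)) = {q1, q2, q4, q5, q6}, add states in Sat(¬valid ∧ ¬halt) with every successor in Z. Already a fixed point.
Sat(A[(¬valid ∧ ¬halt) U AF (valid ∧ halt)]) = {q1, q2, q4, q5, q6}
q3 ∉ Sat(A[(¬valid ∧ ¬halt) U AF (valid ∧ halt)]) = {q1, q2, q4, q5, q6}, so the formula does not hold at q3.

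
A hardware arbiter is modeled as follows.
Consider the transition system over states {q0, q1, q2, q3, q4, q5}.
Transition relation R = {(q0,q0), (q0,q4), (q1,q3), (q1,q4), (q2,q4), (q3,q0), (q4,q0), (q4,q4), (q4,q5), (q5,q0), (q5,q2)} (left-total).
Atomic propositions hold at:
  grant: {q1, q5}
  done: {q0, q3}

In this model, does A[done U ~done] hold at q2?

Yes

Sat(~done) = {q1, q2, q4, q5}
A[done U ~done]: least fixpoint, start Z0 = Sat(~done) = {q1, q2, q4, q5}, add states in Sat(done) with every successor in Z. Already a fixed point.
Sat(A[done U ~done]) = {q1, q2, q4, q5}
q2 ∈ Sat(A[done U ~done]) = {q1, q2, q4, q5}, so the formula holds at q2.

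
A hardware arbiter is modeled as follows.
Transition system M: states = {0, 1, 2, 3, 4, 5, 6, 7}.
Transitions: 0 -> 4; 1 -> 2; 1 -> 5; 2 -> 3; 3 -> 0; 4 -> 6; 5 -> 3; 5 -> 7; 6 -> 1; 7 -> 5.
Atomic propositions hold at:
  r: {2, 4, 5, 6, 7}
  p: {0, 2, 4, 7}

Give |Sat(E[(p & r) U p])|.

Sat(p & r) = {2, 4, 7}
E[(p & r) U p]: least fixpoint, start Z0 = Sat(p) = {0, 2, 4, 7}, add states in Sat(p & r) with some successor in Z. Already a fixed point.
Sat(E[(p & r) U p]) = {0, 2, 4, 7}
|Sat(E[(p & r) U p])| = |{0, 2, 4, 7}| = 4.

4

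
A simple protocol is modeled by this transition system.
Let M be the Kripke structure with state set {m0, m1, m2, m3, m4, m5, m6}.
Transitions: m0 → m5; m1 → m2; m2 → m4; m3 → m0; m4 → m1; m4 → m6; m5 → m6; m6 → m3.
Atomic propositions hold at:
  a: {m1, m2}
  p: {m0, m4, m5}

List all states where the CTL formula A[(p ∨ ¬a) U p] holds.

{m0, m3, m4, m5, m6}

Sat(¬a) = {m0, m3, m4, m5, m6}
Sat(p ∨ ¬a) = {m0, m3, m4, m5, m6}
A[(p ∨ ¬a) U p]: least fixpoint, start Z0 = Sat(p) = {m0, m4, m5}, add states in Sat(p ∨ ¬a) with every successor in Z. Z1 = {m0, m3, m4, m5}; Z2 = {m0, m3, m4, m5, m6}; fixed.
Sat(A[(p ∨ ¬a) U p]) = {m0, m3, m4, m5, m6}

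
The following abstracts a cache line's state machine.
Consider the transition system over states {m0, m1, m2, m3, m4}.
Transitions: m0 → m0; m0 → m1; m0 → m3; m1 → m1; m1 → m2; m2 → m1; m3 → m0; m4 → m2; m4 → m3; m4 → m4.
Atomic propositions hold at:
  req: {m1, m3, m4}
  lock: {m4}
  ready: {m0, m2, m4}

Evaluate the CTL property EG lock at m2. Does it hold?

No

EG lock: greatest fixpoint, start Z0 = {m4}, keep only states in Sat with some successor in Z. Already a fixed point.
Sat(EG lock) = {m4}
m2 ∉ Sat(EG lock) = {m4}, so the formula does not hold at m2.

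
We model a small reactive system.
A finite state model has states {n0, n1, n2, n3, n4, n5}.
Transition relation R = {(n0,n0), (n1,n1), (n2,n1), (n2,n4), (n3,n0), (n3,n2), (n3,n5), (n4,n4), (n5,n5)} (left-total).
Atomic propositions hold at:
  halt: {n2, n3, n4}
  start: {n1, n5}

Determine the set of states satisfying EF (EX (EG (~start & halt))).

{n2, n3, n4}

Sat(~start) = {n0, n2, n3, n4}
Sat(~start & halt) = {n2, n3, n4}
EG (~start & halt): greatest fixpoint, start Z0 = {n2, n3, n4}, keep only states in Sat with some successor in Z. Already a fixed point.
Sat(EG (~start & halt)) = {n2, n3, n4}
Sat(EX (EG (~start & halt))) = {s : some successor in {n2, n3, n4}} = {n2, n3, n4}
EF (EX (EG (~start & halt))): least fixpoint, start Z0 = {n2, n3, n4}, add states with some successor in Z. Already a fixed point.
Sat(EF (EX (EG (~start & halt)))) = {n2, n3, n4}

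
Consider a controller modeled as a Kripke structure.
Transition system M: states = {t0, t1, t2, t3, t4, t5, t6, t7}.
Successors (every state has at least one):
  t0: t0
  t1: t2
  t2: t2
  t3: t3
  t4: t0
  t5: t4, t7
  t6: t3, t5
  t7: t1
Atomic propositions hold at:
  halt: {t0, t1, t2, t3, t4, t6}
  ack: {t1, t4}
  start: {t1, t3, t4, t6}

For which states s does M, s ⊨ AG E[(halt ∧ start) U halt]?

Sat(halt ∧ start) = {t1, t3, t4, t6}
E[(halt ∧ start) U halt]: least fixpoint, start Z0 = Sat(halt) = {t0, t1, t2, t3, t4, t6}, add states in Sat(halt ∧ start) with some successor in Z. Already a fixed point.
Sat(E[(halt ∧ start) U halt]) = {t0, t1, t2, t3, t4, t6}
AG E[(halt ∧ start) U halt]: greatest fixpoint, start Z0 = {t0, t1, t2, t3, t4, t6}, keep only states in Sat with every successor in Z. Z1 = {t0, t1, t2, t3, t4}; fixed.
Sat(AG E[(halt ∧ start) U halt]) = {t0, t1, t2, t3, t4}

{t0, t1, t2, t3, t4}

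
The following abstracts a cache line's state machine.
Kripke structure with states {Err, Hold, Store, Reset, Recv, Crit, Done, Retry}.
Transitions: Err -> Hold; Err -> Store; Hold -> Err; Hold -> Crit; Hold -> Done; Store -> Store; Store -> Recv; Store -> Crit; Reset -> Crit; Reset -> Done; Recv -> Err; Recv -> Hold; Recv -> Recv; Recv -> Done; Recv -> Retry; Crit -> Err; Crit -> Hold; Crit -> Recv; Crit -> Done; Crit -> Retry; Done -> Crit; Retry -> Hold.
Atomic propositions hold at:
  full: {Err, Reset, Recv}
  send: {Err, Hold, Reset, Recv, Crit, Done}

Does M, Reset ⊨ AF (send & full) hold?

Sat(send & full) = {Err, Reset, Recv}
AF (send & full): least fixpoint, start Z0 = {Err, Reset, Recv}, add states with every successor in Z. Already a fixed point.
Sat(AF (send & full)) = {Err, Reset, Recv}
Reset ∈ Sat(AF (send & full)) = {Err, Reset, Recv}, so the formula holds at Reset.

Yes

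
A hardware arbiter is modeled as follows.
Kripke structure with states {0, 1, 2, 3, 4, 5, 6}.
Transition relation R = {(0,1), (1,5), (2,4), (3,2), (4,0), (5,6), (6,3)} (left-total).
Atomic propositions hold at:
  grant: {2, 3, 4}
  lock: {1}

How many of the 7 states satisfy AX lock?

1

Sat(AX lock) = {s : every successor in {1}} = {0}
|Sat(AX lock)| = |{0}| = 1.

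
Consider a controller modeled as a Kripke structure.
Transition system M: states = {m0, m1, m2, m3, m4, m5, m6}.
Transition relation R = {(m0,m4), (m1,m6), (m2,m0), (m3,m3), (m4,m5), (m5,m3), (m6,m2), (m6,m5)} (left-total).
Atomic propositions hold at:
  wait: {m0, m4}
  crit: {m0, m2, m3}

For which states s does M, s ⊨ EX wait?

{m0, m2}

Sat(EX wait) = {s : some successor in {m0, m4}} = {m0, m2}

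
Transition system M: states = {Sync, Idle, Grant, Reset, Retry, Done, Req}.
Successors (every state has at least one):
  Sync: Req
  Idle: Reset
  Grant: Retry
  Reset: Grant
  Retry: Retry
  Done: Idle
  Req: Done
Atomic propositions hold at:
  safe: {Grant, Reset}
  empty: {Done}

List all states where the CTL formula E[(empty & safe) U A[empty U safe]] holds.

{Grant, Reset}

Sat(empty & safe) = ∅
A[empty U safe]: least fixpoint, start Z0 = Sat(safe) = {Grant, Reset}, add states in Sat(empty) with every successor in Z. Already a fixed point.
Sat(A[empty U safe]) = {Grant, Reset}
E[(empty & safe) U A[empty U safe]]: least fixpoint, start Z0 = Sat(A[empty U safe]) = {Grant, Reset}, add states in Sat(empty & safe) with some successor in Z. Already a fixed point.
Sat(E[(empty & safe) U A[empty U safe]]) = {Grant, Reset}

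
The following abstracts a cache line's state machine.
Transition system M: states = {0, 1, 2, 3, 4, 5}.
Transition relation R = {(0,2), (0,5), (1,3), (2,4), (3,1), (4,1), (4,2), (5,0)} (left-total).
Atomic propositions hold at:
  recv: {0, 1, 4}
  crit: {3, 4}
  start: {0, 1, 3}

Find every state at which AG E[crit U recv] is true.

{1, 3}

E[crit U recv]: least fixpoint, start Z0 = Sat(recv) = {0, 1, 4}, add states in Sat(crit) with some successor in Z. Z1 = {0, 1, 3, 4}; fixed.
Sat(E[crit U recv]) = {0, 1, 3, 4}
AG E[crit U recv]: greatest fixpoint, start Z0 = {0, 1, 3, 4}, keep only states in Sat with every successor in Z. Z1 = {1, 3}; fixed.
Sat(AG E[crit U recv]) = {1, 3}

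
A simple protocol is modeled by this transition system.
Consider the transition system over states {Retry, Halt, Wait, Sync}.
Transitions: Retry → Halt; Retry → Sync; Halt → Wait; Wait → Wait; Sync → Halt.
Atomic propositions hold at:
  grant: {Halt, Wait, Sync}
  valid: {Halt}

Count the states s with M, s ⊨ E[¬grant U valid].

2

Sat(¬grant) = {Retry}
E[¬grant U valid]: least fixpoint, start Z0 = Sat(valid) = {Halt}, add states in Sat(¬grant) with some successor in Z. Z1 = {Retry, Halt}; fixed.
Sat(E[¬grant U valid]) = {Retry, Halt}
|Sat(E[¬grant U valid])| = |{Retry, Halt}| = 2.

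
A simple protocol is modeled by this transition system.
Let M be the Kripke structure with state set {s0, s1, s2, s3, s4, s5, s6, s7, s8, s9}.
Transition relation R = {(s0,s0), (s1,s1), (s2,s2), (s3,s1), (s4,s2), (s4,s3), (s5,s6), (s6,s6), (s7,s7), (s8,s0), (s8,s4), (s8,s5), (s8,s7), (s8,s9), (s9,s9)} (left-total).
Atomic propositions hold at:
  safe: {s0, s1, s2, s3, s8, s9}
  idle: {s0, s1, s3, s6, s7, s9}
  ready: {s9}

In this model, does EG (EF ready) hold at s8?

Yes

EF ready: least fixpoint, start Z0 = {s9}, add states with some successor in Z. Z1 = {s8, s9}; fixed.
Sat(EF ready) = {s8, s9}
EG (EF ready): greatest fixpoint, start Z0 = {s8, s9}, keep only states in Sat with some successor in Z. Already a fixed point.
Sat(EG (EF ready)) = {s8, s9}
s8 ∈ Sat(EG (EF ready)) = {s8, s9}, so the formula holds at s8.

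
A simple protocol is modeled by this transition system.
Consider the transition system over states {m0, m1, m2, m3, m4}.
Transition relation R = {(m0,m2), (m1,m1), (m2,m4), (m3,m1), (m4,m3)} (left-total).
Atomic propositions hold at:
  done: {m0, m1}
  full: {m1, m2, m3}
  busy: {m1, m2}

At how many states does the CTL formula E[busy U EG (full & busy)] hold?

Sat(full & busy) = {m1, m2}
EG (full & busy): greatest fixpoint, start Z0 = {m1, m2}, keep only states in Sat with some successor in Z. Z1 = {m1}; fixed.
Sat(EG (full & busy)) = {m1}
E[busy U EG (full & busy)]: least fixpoint, start Z0 = Sat(EG (full & busy)) = {m1}, add states in Sat(busy) with some successor in Z. Already a fixed point.
Sat(E[busy U EG (full & busy)]) = {m1}
|Sat(E[busy U EG (full & busy)])| = |{m1}| = 1.

1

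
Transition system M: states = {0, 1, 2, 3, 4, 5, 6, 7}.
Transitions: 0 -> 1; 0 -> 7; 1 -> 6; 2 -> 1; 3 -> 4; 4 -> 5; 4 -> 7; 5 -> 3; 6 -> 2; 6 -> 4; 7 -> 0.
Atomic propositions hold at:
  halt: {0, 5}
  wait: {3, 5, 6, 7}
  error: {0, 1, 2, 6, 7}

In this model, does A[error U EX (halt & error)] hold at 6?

Sat(halt & error) = {0}
Sat(EX (halt & error)) = {s : some successor in {0}} = {7}
A[error U EX (halt & error)]: least fixpoint, start Z0 = Sat(EX (halt & error)) = {7}, add states in Sat(error) with every successor in Z. Already a fixed point.
Sat(A[error U EX (halt & error)]) = {7}
6 ∉ Sat(A[error U EX (halt & error)]) = {7}, so the formula does not hold at 6.

No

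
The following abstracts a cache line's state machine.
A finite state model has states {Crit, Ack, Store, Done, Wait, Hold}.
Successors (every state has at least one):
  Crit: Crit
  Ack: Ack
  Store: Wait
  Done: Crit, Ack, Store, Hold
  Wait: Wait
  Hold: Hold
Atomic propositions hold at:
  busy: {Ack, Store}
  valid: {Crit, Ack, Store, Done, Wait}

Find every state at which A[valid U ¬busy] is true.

{Crit, Store, Done, Wait, Hold}

Sat(¬busy) = {Crit, Done, Wait, Hold}
A[valid U ¬busy]: least fixpoint, start Z0 = Sat(¬busy) = {Crit, Done, Wait, Hold}, add states in Sat(valid) with every successor in Z. Z1 = {Crit, Store, Done, Wait, Hold}; fixed.
Sat(A[valid U ¬busy]) = {Crit, Store, Done, Wait, Hold}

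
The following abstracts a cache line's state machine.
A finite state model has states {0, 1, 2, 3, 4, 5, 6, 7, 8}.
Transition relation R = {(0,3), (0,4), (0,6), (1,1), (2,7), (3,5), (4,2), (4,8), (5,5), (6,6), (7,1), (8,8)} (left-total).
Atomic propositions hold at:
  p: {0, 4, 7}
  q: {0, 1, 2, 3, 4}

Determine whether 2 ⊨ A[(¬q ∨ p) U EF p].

Yes

Sat(¬q) = {5, 6, 7, 8}
Sat(¬q ∨ p) = {0, 4, 5, 6, 7, 8}
EF p: least fixpoint, start Z0 = {0, 4, 7}, add states with some successor in Z. Z1 = {0, 2, 4, 7}; fixed.
Sat(EF p) = {0, 2, 4, 7}
A[(¬q ∨ p) U EF p]: least fixpoint, start Z0 = Sat(EF p) = {0, 2, 4, 7}, add states in Sat(¬q ∨ p) with every successor in Z. Already a fixed point.
Sat(A[(¬q ∨ p) U EF p]) = {0, 2, 4, 7}
2 ∈ Sat(A[(¬q ∨ p) U EF p]) = {0, 2, 4, 7}, so the formula holds at 2.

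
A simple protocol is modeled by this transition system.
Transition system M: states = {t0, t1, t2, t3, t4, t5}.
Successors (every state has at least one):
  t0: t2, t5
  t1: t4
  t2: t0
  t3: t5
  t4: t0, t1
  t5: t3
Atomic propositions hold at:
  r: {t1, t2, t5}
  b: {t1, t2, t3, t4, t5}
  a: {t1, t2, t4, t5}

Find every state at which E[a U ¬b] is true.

Sat(¬b) = {t0}
E[a U ¬b]: least fixpoint, start Z0 = Sat(¬b) = {t0}, add states in Sat(a) with some successor in Z. Z1 = {t0, t2, t4}; Z2 = {t0, t1, t2, t4}; fixed.
Sat(E[a U ¬b]) = {t0, t1, t2, t4}

{t0, t1, t2, t4}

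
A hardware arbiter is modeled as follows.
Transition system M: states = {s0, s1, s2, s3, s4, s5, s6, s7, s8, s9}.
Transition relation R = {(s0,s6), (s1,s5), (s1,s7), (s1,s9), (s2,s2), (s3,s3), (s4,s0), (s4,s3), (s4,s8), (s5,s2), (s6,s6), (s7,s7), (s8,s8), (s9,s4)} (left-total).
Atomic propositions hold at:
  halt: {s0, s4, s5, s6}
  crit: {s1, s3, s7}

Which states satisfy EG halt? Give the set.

{s0, s4, s6}

EG halt: greatest fixpoint, start Z0 = {s0, s4, s5, s6}, keep only states in Sat with some successor in Z. Z1 = {s0, s4, s6}; fixed.
Sat(EG halt) = {s0, s4, s6}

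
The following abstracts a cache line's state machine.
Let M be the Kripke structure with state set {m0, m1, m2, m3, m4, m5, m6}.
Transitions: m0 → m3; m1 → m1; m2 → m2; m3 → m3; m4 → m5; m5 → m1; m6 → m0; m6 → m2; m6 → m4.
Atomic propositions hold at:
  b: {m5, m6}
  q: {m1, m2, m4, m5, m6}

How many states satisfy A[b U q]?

A[b U q]: least fixpoint, start Z0 = Sat(q) = {m1, m2, m4, m5, m6}, add states in Sat(b) with every successor in Z. Already a fixed point.
Sat(A[b U q]) = {m1, m2, m4, m5, m6}
|Sat(A[b U q])| = |{m1, m2, m4, m5, m6}| = 5.

5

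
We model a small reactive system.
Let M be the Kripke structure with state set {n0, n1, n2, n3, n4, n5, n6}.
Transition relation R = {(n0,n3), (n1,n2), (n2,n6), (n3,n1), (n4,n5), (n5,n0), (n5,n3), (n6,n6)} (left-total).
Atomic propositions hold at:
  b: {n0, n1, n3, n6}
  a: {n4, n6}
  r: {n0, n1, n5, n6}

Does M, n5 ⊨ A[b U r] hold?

A[b U r]: least fixpoint, start Z0 = Sat(r) = {n0, n1, n5, n6}, add states in Sat(b) with every successor in Z. Z1 = {n0, n1, n3, n5, n6}; fixed.
Sat(A[b U r]) = {n0, n1, n3, n5, n6}
n5 ∈ Sat(A[b U r]) = {n0, n1, n3, n5, n6}, so the formula holds at n5.

Yes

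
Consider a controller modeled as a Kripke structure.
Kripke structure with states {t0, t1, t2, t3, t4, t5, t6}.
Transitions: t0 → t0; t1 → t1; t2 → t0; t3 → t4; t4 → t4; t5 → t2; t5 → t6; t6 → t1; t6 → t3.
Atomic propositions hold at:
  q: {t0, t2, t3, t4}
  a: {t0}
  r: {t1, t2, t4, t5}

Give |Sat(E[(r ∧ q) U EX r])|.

Sat(r ∧ q) = {t2, t4}
Sat(EX r) = {s : some successor in {t1, t2, t4, t5}} = {t1, t3, t4, t5, t6}
E[(r ∧ q) U EX r]: least fixpoint, start Z0 = Sat(EX r) = {t1, t3, t4, t5, t6}, add states in Sat(r ∧ q) with some successor in Z. Already a fixed point.
Sat(E[(r ∧ q) U EX r]) = {t1, t3, t4, t5, t6}
|Sat(E[(r ∧ q) U EX r])| = |{t1, t3, t4, t5, t6}| = 5.

5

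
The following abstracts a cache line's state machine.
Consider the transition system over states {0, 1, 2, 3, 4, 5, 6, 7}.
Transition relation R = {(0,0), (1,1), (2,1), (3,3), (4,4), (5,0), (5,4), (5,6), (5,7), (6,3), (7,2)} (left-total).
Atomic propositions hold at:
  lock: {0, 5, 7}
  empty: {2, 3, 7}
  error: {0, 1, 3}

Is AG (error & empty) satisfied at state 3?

Yes

Sat(error & empty) = {3}
AG (error & empty): greatest fixpoint, start Z0 = {3}, keep only states in Sat with every successor in Z. Already a fixed point.
Sat(AG (error & empty)) = {3}
3 ∈ Sat(AG (error & empty)) = {3}, so the formula holds at 3.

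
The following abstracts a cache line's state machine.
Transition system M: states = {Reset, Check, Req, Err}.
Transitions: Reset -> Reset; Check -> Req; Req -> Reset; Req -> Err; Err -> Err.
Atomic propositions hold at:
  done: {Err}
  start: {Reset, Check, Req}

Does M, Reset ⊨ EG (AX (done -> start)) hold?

Sat(done -> start) = {Reset, Check, Req}
Sat(AX (done -> start)) = {s : every successor in {Reset, Check, Req}} = {Reset, Check}
EG (AX (done -> start)): greatest fixpoint, start Z0 = {Reset, Check}, keep only states in Sat with some successor in Z. Z1 = {Reset}; fixed.
Sat(EG (AX (done -> start))) = {Reset}
Reset ∈ Sat(EG (AX (done -> start))) = {Reset}, so the formula holds at Reset.

Yes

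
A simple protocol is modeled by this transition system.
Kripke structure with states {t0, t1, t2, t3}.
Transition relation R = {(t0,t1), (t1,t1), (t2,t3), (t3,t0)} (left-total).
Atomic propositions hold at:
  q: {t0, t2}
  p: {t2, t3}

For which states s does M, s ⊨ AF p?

{t2, t3}

AF p: least fixpoint, start Z0 = {t2, t3}, add states with every successor in Z. Already a fixed point.
Sat(AF p) = {t2, t3}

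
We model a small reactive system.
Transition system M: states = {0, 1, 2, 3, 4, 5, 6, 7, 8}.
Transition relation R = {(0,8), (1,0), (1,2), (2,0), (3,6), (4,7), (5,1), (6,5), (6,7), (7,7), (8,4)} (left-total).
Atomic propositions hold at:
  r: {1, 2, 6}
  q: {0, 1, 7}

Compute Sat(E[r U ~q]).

{1, 2, 3, 4, 5, 6, 8}

Sat(~q) = {2, 3, 4, 5, 6, 8}
E[r U ~q]: least fixpoint, start Z0 = Sat(~q) = {2, 3, 4, 5, 6, 8}, add states in Sat(r) with some successor in Z. Z1 = {1, 2, 3, 4, 5, 6, 8}; fixed.
Sat(E[r U ~q]) = {1, 2, 3, 4, 5, 6, 8}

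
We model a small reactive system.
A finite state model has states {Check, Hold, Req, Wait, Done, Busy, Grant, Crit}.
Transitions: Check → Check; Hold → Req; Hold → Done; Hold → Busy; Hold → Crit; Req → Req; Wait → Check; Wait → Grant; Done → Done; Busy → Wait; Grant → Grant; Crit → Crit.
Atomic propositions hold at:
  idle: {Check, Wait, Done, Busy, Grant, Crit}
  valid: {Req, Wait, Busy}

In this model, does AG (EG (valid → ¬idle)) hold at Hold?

Sat(¬idle) = {Hold, Req}
Sat(valid → ¬idle) = {Check, Hold, Req, Done, Grant, Crit}
EG (valid → ¬idle): greatest fixpoint, start Z0 = {Check, Hold, Req, Done, Grant, Crit}, keep only states in Sat with some successor in Z. Already a fixed point.
Sat(EG (valid → ¬idle)) = {Check, Hold, Req, Done, Grant, Crit}
AG (EG (valid → ¬idle)): greatest fixpoint, start Z0 = {Check, Hold, Req, Done, Grant, Crit}, keep only states in Sat with every successor in Z. Z1 = {Check, Req, Done, Grant, Crit}; fixed.
Sat(AG (EG (valid → ¬idle))) = {Check, Req, Done, Grant, Crit}
Hold ∉ Sat(AG (EG (valid → ¬idle))) = {Check, Req, Done, Grant, Crit}, so the formula does not hold at Hold.

No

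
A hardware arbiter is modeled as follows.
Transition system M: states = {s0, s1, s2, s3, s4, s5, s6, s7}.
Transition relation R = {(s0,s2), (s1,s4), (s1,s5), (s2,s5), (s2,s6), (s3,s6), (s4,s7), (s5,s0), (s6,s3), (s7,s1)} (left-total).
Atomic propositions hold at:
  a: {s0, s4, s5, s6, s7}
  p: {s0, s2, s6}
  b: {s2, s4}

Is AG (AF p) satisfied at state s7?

No

AF p: least fixpoint, start Z0 = {s0, s2, s6}, add states with every successor in Z. Z1 = {s0, s2, s3, s5, s6}; fixed.
Sat(AF p) = {s0, s2, s3, s5, s6}
AG (AF p): greatest fixpoint, start Z0 = {s0, s2, s3, s5, s6}, keep only states in Sat with every successor in Z. Already a fixed point.
Sat(AG (AF p)) = {s0, s2, s3, s5, s6}
s7 ∉ Sat(AG (AF p)) = {s0, s2, s3, s5, s6}, so the formula does not hold at s7.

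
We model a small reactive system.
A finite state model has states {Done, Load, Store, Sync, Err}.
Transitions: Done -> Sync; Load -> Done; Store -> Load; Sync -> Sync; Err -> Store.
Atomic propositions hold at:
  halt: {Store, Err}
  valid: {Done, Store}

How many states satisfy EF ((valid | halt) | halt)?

Sat(valid | halt) = {Done, Store, Err}
Sat((valid | halt) | halt) = {Done, Store, Err}
EF ((valid | halt) | halt): least fixpoint, start Z0 = {Done, Store, Err}, add states with some successor in Z. Z1 = {Done, Load, Store, Err}; fixed.
Sat(EF ((valid | halt) | halt)) = {Done, Load, Store, Err}
|Sat(EF ((valid | halt) | halt))| = |{Done, Load, Store, Err}| = 4.

4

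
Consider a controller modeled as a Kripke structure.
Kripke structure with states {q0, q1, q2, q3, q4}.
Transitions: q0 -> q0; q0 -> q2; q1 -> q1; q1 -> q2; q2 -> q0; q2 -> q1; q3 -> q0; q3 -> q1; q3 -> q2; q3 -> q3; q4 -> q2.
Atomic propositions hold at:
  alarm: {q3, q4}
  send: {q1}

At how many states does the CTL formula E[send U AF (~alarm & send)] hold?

1

Sat(~alarm) = {q0, q1, q2}
Sat(~alarm & send) = {q1}
AF (~alarm & send): least fixpoint, start Z0 = {q1}, add states with every successor in Z. Already a fixed point.
Sat(AF (~alarm & send)) = {q1}
E[send U AF (~alarm & send)]: least fixpoint, start Z0 = Sat(AF (~alarm & send)) = {q1}, add states in Sat(send) with some successor in Z. Already a fixed point.
Sat(E[send U AF (~alarm & send)]) = {q1}
|Sat(E[send U AF (~alarm & send)])| = |{q1}| = 1.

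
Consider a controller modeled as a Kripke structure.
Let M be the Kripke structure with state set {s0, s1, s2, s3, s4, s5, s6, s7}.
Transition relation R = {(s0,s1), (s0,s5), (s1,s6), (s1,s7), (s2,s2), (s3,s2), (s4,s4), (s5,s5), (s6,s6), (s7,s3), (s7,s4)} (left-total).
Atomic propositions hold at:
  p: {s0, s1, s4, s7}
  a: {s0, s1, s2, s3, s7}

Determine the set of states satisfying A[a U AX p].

{s4}

Sat(AX p) = {s : every successor in {s0, s1, s4, s7}} = {s4}
A[a U AX p]: least fixpoint, start Z0 = Sat(AX p) = {s4}, add states in Sat(a) with every successor in Z. Already a fixed point.
Sat(A[a U AX p]) = {s4}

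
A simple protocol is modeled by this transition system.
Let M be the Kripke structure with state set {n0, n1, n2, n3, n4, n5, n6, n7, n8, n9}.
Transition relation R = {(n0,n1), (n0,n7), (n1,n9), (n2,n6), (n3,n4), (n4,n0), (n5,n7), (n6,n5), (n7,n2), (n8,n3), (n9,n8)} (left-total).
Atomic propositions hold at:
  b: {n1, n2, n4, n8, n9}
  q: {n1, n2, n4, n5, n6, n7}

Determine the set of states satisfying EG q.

EG q: greatest fixpoint, start Z0 = {n1, n2, n4, n5, n6, n7}, keep only states in Sat with some successor in Z. Z1 = {n2, n5, n6, n7}; fixed.
Sat(EG q) = {n2, n5, n6, n7}

{n2, n5, n6, n7}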